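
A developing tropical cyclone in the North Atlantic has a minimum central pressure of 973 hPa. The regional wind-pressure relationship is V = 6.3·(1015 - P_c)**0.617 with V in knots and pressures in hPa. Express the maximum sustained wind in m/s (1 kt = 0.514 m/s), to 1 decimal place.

32.5 m/s

ΔP = 1015 − 973 = 42 hPa.
V ≈ 6.3 × 42^0.617 = 6.3 × 10.036 ≈ 63.224 kt.
63.224 × 0.514 ≈ 32.50 m/s → 32.5 m/s.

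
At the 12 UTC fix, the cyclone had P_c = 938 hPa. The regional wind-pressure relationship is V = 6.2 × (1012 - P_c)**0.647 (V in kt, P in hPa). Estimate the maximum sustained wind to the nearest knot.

100 kt

ΔP = 1012 − 938 = 74 hPa.
74^0.647 ≈ 16.195.
V ≈ 6.2 × 16.195 ≈ 100.4 kt.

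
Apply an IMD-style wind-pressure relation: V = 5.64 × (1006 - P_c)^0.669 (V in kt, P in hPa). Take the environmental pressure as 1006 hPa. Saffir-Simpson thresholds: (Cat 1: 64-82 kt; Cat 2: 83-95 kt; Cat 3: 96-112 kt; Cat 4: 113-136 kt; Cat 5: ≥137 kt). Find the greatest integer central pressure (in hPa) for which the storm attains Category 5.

888 hPa

Category 5 begins at V = 137 kt.
Required ΔP = (137/5.64)^(1/0.669) = 24.291^1.495 ≈ 117.74 hPa.
P_c ≤ 1006 − 117.74 = 888.26, so the highest integer P_c is 888 hPa.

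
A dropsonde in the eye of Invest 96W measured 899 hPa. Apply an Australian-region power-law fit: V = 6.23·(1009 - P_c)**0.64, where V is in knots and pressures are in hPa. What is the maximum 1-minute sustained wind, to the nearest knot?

ΔP = 1009 − 899 = 110 hPa.
110^0.64 ≈ 20.253.
V ≈ 6.23 × 20.253 ≈ 126.2 kt.

126 kt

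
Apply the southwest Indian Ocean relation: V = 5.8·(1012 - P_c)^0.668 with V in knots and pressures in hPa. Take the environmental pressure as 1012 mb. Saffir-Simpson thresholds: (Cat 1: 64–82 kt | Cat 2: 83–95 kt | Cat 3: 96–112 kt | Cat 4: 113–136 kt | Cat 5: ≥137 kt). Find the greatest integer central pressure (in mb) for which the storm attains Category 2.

Category 2 begins at V = 83 kt.
Required ΔP = (83/5.8)^(1/0.668) = 14.310^1.497 ≈ 53.71 mb.
P_c ≤ 1012 − 53.71 = 958.29, so the highest integer P_c is 958 mb.

958 mb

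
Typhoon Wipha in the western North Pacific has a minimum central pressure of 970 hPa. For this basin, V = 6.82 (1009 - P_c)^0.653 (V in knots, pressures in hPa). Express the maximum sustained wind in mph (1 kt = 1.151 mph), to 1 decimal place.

ΔP = 1009 − 970 = 39 hPa.
V ≈ 6.82 × 39^0.653 = 6.82 × 10.939 ≈ 74.602 kt.
74.602 × 1.151 ≈ 85.87 mph → 85.9 mph.

85.9 mph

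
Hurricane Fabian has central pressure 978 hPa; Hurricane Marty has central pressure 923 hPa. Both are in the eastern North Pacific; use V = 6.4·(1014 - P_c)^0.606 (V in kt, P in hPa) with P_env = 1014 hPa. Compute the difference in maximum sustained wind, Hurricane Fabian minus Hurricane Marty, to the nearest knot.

-42 kt

Hurricane Fabian: ΔP = 36; V ≈ 6.4 × 36^0.606 ≈ 56.14 kt.
Hurricane Marty: ΔP = 91; V ≈ 6.4 × 91^0.606 ≈ 98.48 kt.
Difference ≈ 56.14 − 98.48 = -42.34 → -42 kt.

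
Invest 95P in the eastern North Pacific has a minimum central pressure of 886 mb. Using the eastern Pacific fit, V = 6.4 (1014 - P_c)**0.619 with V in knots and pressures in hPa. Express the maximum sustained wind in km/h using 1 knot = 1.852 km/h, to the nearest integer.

ΔP = 1014 − 886 = 128 mb.
V ≈ 6.4 × 128^0.619 = 6.4 × 20.154 ≈ 128.986 kt.
128.986 × 1.852 ≈ 238.88 km/h → 239 km/h.

239 km/h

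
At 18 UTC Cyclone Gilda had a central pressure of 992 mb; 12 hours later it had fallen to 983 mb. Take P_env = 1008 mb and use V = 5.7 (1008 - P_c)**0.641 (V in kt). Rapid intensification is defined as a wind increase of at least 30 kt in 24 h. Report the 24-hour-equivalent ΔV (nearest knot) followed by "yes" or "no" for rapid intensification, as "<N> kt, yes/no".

22 kt, no

V₁: ΔP = 16, V ≈ 5.7 × 16^0.641 ≈ 33.71 kt.
V₂: ΔP = 25, V ≈ 5.7 × 25^0.641 ≈ 44.87 kt.
ΔV over 12 h = 11.16 kt → 24 h equivalent = 11.16 × 24/12 ≈ 22.32 kt.
22 kt < 30 kt ⇒ not rapid intensification.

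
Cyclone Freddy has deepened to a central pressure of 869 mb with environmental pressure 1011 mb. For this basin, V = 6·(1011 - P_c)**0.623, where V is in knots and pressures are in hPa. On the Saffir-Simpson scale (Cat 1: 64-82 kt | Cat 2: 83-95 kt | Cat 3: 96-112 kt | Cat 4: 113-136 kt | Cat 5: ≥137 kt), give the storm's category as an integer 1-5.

4

ΔP = 1011 − 869 = 142 mb.
V ≈ 6 × 142^0.623 = 6 × 21.92 ≈ 132 kt.
132 kt falls in the Category 4 band.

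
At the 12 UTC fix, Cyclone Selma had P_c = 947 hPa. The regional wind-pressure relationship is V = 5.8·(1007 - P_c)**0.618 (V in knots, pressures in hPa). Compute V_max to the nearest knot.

73 kt

ΔP = 1007 − 947 = 60 hPa.
60^0.618 ≈ 12.557.
V ≈ 5.8 × 12.557 ≈ 72.8 kt.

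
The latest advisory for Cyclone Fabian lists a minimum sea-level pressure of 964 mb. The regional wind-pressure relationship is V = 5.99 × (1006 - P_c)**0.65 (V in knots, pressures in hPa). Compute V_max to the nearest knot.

ΔP = 1006 − 964 = 42 mb.
42^0.65 ≈ 11.353.
V ≈ 5.99 × 11.353 ≈ 68.0 kt.

68 kt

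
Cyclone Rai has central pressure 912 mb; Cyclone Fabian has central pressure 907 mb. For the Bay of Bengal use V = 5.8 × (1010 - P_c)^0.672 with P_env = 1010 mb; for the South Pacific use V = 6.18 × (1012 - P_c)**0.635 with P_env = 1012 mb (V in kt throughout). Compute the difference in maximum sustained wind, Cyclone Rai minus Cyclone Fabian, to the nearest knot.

Cyclone Rai: ΔP = 98; V ≈ 5.8 × 98^0.672 ≈ 126.34 kt.
Cyclone Fabian: ΔP = 105; V ≈ 6.18 × 105^0.635 ≈ 118.70 kt.
Difference ≈ 126.34 − 118.70 = 7.64 → 8 kt.

8 kt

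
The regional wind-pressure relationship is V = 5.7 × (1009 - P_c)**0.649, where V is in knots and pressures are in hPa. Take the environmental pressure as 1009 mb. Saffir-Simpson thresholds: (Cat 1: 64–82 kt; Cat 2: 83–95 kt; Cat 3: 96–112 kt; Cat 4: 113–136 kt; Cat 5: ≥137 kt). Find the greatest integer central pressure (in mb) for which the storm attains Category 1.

Category 1 begins at V = 64 kt.
Required ΔP = (64/5.7)^(1/0.649) = 11.228^1.541 ≈ 41.53 mb.
P_c ≤ 1009 − 41.53 = 967.47, so the highest integer P_c is 967 mb.

967 mb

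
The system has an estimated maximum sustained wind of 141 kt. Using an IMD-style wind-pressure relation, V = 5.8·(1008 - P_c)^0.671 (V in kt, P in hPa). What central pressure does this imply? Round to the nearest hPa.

892 hPa

ΔP = (V / 5.8)^(1/0.671) = (141/5.8)^1.490.
141/5.8 = 24.310; 24.310^1.490 ≈ 116.22 hPa.
P_c = 1008 − 116.22 = 891.78 ≈ 892 hPa.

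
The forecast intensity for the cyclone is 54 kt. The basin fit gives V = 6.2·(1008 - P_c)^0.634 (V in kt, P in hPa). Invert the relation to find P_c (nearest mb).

ΔP = (V / 6.2)^(1/0.634) = (54/6.2)^1.577.
54/6.2 = 8.710; 8.710^1.577 ≈ 30.38 mb.
P_c = 1008 − 30.38 = 977.62 ≈ 978 mb.

978 mb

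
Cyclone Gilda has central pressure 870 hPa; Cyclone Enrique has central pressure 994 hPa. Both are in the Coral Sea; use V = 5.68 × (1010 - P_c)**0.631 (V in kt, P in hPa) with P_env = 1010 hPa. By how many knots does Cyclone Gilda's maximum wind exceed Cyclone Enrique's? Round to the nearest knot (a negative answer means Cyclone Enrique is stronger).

96 kt

Cyclone Gilda: ΔP = 140; V ≈ 5.68 × 140^0.631 ≈ 128.40 kt.
Cyclone Enrique: ΔP = 16; V ≈ 5.68 × 16^0.631 ≈ 32.67 kt.
Difference ≈ 128.40 − 32.67 = 95.73 → 96 kt.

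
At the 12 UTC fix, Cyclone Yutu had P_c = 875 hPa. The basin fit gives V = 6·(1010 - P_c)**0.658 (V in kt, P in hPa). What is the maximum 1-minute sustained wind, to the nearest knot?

ΔP = 1010 − 875 = 135 hPa.
135^0.658 ≈ 25.221.
V ≈ 6 × 25.221 ≈ 151.3 kt.

151 kt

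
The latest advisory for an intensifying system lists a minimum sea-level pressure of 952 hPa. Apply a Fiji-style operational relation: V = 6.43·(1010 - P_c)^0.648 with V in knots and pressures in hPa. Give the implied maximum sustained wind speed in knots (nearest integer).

ΔP = 1010 − 952 = 58 hPa.
58^0.648 ≈ 13.890.
V ≈ 6.43 × 13.890 ≈ 89.3 kt.

89 kt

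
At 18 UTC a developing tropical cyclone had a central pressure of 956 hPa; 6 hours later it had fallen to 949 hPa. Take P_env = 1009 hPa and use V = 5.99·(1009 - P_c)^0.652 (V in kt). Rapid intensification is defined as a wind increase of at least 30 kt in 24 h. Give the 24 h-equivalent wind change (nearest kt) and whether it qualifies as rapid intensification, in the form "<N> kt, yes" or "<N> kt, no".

V₁: ΔP = 53, V ≈ 5.99 × 53^0.652 ≈ 79.74 kt.
V₂: ΔP = 60, V ≈ 5.99 × 60^0.652 ≈ 86.45 kt.
ΔV over 6 h = 6.71 kt → 24 h equivalent = 6.71 × 24/6 ≈ 26.84 kt.
27 kt < 30 kt ⇒ not rapid intensification.

27 kt, no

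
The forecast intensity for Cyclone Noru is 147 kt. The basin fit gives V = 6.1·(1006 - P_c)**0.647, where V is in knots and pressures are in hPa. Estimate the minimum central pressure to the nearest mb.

ΔP = (V / 6.1)^(1/0.647) = (147/6.1)^1.546.
147/6.1 = 24.098; 24.098^1.546 ≈ 136.77 mb.
P_c = 1006 − 136.77 = 869.23 ≈ 869 mb.

869 mb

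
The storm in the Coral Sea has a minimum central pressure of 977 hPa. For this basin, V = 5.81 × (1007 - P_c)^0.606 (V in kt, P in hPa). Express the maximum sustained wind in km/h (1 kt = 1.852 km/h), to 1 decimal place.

ΔP = 1007 − 977 = 30 hPa.
V ≈ 5.81 × 30^0.606 = 5.81 × 7.855 ≈ 45.636 kt.
45.636 × 1.852 ≈ 84.52 km/h → 84.5 km/h.

84.5 km/h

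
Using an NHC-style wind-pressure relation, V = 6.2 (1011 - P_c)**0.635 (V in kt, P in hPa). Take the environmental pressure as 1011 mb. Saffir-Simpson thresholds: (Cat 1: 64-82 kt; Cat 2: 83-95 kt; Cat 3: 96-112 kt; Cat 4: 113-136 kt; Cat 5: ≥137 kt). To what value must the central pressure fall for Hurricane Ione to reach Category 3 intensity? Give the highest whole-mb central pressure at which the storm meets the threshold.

936 mb

Category 3 begins at V = 96 kt.
Required ΔP = (96/6.2)^(1/0.635) = 15.484^1.575 ≈ 74.79 mb.
P_c ≤ 1011 − 74.79 = 936.21, so the highest integer P_c is 936 mb.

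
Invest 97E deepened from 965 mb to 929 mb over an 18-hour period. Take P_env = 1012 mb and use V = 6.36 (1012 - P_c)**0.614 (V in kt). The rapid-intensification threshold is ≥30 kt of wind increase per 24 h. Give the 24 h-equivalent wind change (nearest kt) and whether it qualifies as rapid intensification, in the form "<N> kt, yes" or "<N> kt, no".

V₁: ΔP = 47, V ≈ 6.36 × 47^0.614 ≈ 67.63 kt.
V₂: ΔP = 83, V ≈ 6.36 × 83^0.614 ≈ 95.89 kt.
ΔV over 18 h = 28.26 kt → 24 h equivalent = 28.26 × 24/18 ≈ 37.68 kt.
38 kt ≥ 30 kt ⇒ rapid intensification.

38 kt, yes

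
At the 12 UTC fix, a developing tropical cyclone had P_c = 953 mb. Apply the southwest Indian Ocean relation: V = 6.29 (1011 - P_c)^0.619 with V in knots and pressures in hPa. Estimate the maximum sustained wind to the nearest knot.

78 kt

ΔP = 1011 − 953 = 58 mb.
58^0.619 ≈ 12.347.
V ≈ 6.29 × 12.347 ≈ 77.7 kt.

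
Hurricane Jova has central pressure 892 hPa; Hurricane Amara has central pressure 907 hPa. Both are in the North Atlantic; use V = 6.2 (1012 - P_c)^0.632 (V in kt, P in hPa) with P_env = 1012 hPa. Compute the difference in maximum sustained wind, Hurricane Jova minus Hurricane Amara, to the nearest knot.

Hurricane Jova: ΔP = 120; V ≈ 6.2 × 120^0.632 ≈ 127.77 kt.
Hurricane Amara: ΔP = 105; V ≈ 6.2 × 105^0.632 ≈ 117.43 kt.
Difference ≈ 127.77 − 117.43 = 10.34 → 10 kt.

10 kt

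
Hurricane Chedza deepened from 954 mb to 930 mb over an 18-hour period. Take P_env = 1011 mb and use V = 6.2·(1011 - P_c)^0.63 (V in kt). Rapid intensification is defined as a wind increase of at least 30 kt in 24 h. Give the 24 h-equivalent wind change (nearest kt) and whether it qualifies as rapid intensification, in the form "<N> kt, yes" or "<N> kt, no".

26 kt, no

V₁: ΔP = 57, V ≈ 6.2 × 57^0.63 ≈ 79.18 kt.
V₂: ΔP = 81, V ≈ 6.2 × 81^0.63 ≈ 98.80 kt.
ΔV over 18 h = 19.62 kt → 24 h equivalent = 19.62 × 24/18 ≈ 26.16 kt.
26 kt < 30 kt ⇒ not rapid intensification.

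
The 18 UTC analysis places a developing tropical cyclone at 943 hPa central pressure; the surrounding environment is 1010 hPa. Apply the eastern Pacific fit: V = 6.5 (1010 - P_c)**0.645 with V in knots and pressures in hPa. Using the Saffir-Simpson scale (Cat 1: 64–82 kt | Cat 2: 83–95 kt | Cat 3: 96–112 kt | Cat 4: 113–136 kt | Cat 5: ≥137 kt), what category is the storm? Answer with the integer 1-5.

ΔP = 1010 − 943 = 67 hPa.
V ≈ 6.5 × 67^0.645 = 6.5 × 15.06 ≈ 98 kt.
98 kt falls in the Category 3 band.

3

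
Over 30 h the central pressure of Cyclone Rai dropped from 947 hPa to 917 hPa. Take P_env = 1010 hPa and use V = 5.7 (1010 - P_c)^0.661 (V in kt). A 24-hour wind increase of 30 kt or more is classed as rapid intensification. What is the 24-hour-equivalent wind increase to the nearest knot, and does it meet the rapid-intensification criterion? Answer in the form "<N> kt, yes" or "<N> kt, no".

V₁: ΔP = 63, V ≈ 5.7 × 63^0.661 ≈ 88.15 kt.
V₂: ΔP = 93, V ≈ 5.7 × 93^0.661 ≈ 114.04 kt.
ΔV over 30 h = 25.89 kt → 24 h equivalent = 25.89 × 24/30 ≈ 20.71 kt.
21 kt < 30 kt ⇒ not rapid intensification.

21 kt, no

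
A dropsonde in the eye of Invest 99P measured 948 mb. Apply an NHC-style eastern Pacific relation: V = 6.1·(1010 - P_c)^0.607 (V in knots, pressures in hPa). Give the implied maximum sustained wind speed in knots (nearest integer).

ΔP = 1010 − 948 = 62 mb.
62^0.607 ≈ 12.246.
V ≈ 6.1 × 12.246 ≈ 74.7 kt.

75 kt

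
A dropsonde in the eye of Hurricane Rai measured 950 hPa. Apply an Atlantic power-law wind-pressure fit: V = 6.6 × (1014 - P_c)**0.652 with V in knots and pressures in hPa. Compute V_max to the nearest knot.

ΔP = 1014 − 950 = 64 hPa.
64^0.652 ≈ 15.053.
V ≈ 6.6 × 15.053 ≈ 99.4 kt.

99 kt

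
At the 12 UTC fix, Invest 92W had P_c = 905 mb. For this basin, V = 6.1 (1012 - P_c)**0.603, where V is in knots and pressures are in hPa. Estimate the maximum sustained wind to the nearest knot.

ΔP = 1012 − 905 = 107 mb.
107^0.603 ≈ 16.739.
V ≈ 6.1 × 16.739 ≈ 102.1 kt.

102 kt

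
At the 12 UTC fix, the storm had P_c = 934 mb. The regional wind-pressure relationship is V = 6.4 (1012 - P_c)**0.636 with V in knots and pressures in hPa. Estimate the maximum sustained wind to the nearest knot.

ΔP = 1012 − 934 = 78 mb.
78^0.636 ≈ 15.972.
V ≈ 6.4 × 15.972 ≈ 102.2 kt.

102 kt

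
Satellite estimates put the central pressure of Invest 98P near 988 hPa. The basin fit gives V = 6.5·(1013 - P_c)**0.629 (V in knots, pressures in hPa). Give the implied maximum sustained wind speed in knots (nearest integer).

49 kt

ΔP = 1013 − 988 = 25 hPa.
25^0.629 ≈ 7.574.
V ≈ 6.5 × 7.574 ≈ 49.2 kt.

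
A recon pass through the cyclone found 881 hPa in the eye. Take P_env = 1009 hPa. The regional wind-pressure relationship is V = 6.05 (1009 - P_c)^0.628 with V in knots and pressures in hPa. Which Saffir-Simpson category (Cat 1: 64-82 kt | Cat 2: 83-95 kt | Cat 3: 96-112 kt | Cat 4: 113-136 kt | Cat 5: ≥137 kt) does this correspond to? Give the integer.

ΔP = 1009 − 881 = 128 hPa.
V ≈ 6.05 × 128^0.628 = 6.05 × 21.05 ≈ 127 kt.
127 kt falls in the Category 4 band.

4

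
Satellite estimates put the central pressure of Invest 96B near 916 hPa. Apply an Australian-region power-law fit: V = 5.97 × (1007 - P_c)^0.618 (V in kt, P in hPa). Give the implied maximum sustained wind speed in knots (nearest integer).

97 kt

ΔP = 1007 − 916 = 91 hPa.
91^0.618 ≈ 16.244.
V ≈ 5.97 × 16.244 ≈ 97.0 kt.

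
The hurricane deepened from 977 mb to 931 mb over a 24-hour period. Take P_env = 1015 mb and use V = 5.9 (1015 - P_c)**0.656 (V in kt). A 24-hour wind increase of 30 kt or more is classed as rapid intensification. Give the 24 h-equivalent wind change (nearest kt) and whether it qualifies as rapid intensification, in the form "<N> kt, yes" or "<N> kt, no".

V₁: ΔP = 38, V ≈ 5.9 × 38^0.656 ≈ 64.15 kt.
V₂: ΔP = 84, V ≈ 5.9 × 84^0.656 ≈ 107.94 kt.
ΔV over 24 h = 43.79 kt → 24 h equivalent = 43.79 × 24/24 ≈ 43.79 kt.
44 kt ≥ 30 kt ⇒ rapid intensification.

44 kt, yes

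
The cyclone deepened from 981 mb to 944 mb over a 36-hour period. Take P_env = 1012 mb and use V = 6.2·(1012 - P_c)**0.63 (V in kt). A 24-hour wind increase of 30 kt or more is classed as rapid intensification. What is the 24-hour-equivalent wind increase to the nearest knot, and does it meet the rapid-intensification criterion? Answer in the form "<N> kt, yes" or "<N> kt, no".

V₁: ΔP = 31, V ≈ 6.2 × 31^0.63 ≈ 53.94 kt.
V₂: ΔP = 68, V ≈ 6.2 × 68^0.63 ≈ 88.49 kt.
ΔV over 36 h = 34.55 kt → 24 h equivalent = 34.55 × 24/36 ≈ 23.03 kt.
23 kt < 30 kt ⇒ not rapid intensification.

23 kt, no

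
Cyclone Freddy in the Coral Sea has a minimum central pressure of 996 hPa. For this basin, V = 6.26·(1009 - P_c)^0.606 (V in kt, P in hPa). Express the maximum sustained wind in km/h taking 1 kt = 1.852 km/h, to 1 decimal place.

54.9 km/h

ΔP = 1009 − 996 = 13 hPa.
V ≈ 6.26 × 13^0.606 = 6.26 × 4.732 ≈ 29.623 kt.
29.623 × 1.852 ≈ 54.86 km/h → 54.9 km/h.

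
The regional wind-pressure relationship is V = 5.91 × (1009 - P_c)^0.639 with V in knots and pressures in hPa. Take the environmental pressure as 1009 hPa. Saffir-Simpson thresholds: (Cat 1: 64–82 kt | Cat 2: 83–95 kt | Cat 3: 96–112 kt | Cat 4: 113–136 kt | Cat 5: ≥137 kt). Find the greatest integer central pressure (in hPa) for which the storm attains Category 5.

Category 5 begins at V = 137 kt.
Required ΔP = (137/5.91)^(1/0.639) = 23.181^1.565 ≈ 136.89 hPa.
P_c ≤ 1009 − 136.89 = 872.11, so the highest integer P_c is 872 hPa.

872 hPa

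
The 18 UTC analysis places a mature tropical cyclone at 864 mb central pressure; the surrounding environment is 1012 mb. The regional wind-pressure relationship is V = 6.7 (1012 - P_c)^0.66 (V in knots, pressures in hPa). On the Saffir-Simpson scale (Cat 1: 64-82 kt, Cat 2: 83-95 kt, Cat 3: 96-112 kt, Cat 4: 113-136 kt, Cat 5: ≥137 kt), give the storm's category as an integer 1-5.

5

ΔP = 1012 − 864 = 148 mb.
V ≈ 6.7 × 148^0.66 = 6.7 × 27.06 ≈ 181 kt.
181 kt falls in the Category 5 band.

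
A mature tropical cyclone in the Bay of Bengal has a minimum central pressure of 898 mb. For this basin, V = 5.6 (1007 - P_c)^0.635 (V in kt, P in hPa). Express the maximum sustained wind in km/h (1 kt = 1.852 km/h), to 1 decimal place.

ΔP = 1007 − 898 = 109 mb.
V ≈ 5.6 × 109^0.635 = 5.6 × 19.668 ≈ 110.142 kt.
110.142 × 1.852 ≈ 203.98 km/h → 204.0 km/h.

204.0 km/h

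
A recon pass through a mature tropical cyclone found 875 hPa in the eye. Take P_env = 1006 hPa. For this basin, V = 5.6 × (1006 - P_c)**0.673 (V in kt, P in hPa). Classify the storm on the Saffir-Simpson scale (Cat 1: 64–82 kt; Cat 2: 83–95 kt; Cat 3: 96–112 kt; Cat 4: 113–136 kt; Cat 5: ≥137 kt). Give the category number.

ΔP = 1006 − 875 = 131 hPa.
V ≈ 5.6 × 131^0.673 = 5.6 × 26.60 ≈ 149 kt.
149 kt falls in the Category 5 band.

5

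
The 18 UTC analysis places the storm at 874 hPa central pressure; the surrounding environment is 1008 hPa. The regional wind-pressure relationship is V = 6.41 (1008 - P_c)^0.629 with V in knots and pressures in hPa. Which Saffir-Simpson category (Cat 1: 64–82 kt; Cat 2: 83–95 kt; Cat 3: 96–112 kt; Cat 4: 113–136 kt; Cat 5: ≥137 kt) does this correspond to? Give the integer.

ΔP = 1008 − 874 = 134 hPa.
V ≈ 6.41 × 134^0.629 = 6.41 × 21.77 ≈ 140 kt.
140 kt falls in the Category 5 band.

5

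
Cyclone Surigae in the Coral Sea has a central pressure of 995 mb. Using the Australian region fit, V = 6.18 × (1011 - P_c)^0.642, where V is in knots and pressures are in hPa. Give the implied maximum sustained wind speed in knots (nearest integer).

37 kt

ΔP = 1011 − 995 = 16 mb.
16^0.642 ≈ 5.930.
V ≈ 6.18 × 5.930 ≈ 36.6 kt.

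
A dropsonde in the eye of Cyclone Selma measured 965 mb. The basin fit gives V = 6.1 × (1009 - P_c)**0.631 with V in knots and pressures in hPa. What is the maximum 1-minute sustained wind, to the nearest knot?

66 kt

ΔP = 1009 − 965 = 44 mb.
44^0.631 ≈ 10.890.
V ≈ 6.1 × 10.890 ≈ 66.4 kt.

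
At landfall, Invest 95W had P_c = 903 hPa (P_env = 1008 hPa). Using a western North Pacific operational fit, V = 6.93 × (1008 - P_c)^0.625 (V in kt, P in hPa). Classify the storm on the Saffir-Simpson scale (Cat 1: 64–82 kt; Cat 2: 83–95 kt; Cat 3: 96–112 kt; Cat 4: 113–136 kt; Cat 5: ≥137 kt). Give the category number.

ΔP = 1008 − 903 = 105 hPa.
V ≈ 6.93 × 105^0.625 = 6.93 × 18.33 ≈ 127 kt.
127 kt falls in the Category 4 band.

4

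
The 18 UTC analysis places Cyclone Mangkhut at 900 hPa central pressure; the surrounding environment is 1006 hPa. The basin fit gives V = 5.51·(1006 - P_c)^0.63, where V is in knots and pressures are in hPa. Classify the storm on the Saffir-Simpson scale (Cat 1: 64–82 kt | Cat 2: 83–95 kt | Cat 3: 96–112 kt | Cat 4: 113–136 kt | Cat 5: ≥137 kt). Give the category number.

ΔP = 1006 − 900 = 106 hPa.
V ≈ 5.51 × 106^0.63 = 5.51 × 18.88 ≈ 104 kt.
104 kt falls in the Category 3 band.

3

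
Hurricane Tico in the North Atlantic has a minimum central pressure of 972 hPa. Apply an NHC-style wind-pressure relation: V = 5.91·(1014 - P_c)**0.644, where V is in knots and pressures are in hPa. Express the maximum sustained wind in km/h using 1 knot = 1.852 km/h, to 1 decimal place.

ΔP = 1014 − 972 = 42 hPa.
V ≈ 5.91 × 42^0.644 = 5.91 × 11.101 ≈ 65.608 kt.
65.608 × 1.852 ≈ 121.51 km/h → 121.5 km/h.

121.5 km/h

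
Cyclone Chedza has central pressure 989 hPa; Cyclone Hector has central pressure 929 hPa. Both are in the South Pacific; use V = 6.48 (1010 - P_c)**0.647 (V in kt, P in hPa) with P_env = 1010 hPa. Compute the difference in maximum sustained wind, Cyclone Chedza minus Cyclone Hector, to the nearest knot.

-65 kt

Cyclone Chedza: ΔP = 21; V ≈ 6.48 × 21^0.647 ≈ 46.46 kt.
Cyclone Hector: ΔP = 81; V ≈ 6.48 × 81^0.647 ≈ 111.27 kt.
Difference ≈ 46.46 − 111.27 = -64.81 → -65 kt.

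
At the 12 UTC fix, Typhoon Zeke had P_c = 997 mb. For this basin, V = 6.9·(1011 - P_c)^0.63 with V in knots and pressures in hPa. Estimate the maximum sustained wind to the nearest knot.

36 kt

ΔP = 1011 − 997 = 14 mb.
14^0.63 ≈ 5.273.
V ≈ 6.9 × 5.273 ≈ 36.4 kt.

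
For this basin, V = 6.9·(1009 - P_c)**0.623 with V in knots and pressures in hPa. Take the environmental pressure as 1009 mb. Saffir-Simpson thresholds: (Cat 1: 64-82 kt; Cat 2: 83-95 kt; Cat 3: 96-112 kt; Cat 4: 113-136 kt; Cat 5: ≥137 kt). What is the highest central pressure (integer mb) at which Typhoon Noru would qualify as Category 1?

Category 1 begins at V = 64 kt.
Required ΔP = (64/6.9)^(1/0.623) = 9.275^1.605 ≈ 35.70 mb.
P_c ≤ 1009 − 35.70 = 973.30, so the highest integer P_c is 973 mb.

973 mb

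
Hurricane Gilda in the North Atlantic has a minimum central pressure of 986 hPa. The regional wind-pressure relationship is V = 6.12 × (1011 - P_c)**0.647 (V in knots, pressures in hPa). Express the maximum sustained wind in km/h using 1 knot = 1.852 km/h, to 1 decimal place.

91.0 km/h

ΔP = 1011 − 986 = 25 hPa.
V ≈ 6.12 × 25^0.647 = 6.12 × 8.025 ≈ 49.116 kt.
49.116 × 1.852 ≈ 90.96 km/h → 91.0 km/h.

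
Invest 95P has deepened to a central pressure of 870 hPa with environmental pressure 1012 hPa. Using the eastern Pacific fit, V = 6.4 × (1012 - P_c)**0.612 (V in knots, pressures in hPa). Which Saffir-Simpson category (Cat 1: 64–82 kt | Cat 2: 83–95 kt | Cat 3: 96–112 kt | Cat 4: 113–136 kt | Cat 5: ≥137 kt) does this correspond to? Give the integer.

4

ΔP = 1012 − 870 = 142 hPa.
V ≈ 6.4 × 142^0.612 = 6.4 × 20.76 ≈ 133 kt.
133 kt falls in the Category 4 band.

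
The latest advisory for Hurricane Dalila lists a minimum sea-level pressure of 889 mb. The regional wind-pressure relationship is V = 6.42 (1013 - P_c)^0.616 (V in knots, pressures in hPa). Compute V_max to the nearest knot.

125 kt

ΔP = 1013 − 889 = 124 mb.
124^0.616 ≈ 19.478.
V ≈ 6.42 × 19.478 ≈ 125.0 kt.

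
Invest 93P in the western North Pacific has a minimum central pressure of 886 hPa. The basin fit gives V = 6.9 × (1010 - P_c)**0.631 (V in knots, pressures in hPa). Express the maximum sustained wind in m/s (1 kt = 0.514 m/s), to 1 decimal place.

ΔP = 1010 − 886 = 124 hPa.
V ≈ 6.9 × 124^0.631 = 6.9 × 20.939 ≈ 144.477 kt.
144.477 × 0.514 ≈ 74.26 m/s → 74.3 m/s.

74.3 m/s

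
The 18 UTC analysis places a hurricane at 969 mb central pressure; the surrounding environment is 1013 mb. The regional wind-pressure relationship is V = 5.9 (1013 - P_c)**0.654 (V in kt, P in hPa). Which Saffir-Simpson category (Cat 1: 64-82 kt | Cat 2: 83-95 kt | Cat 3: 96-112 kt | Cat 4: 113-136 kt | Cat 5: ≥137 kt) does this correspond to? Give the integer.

1

ΔP = 1013 − 969 = 44 mb.
V ≈ 5.9 × 44^0.654 = 5.9 × 11.88 ≈ 70 kt.
70 kt falls in the Category 1 band.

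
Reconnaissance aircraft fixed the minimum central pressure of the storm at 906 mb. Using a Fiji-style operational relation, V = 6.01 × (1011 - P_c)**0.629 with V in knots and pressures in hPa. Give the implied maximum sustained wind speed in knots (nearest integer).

112 kt

ΔP = 1011 − 906 = 105 mb.
105^0.629 ≈ 18.678.
V ≈ 6.01 × 18.678 ≈ 112.3 kt.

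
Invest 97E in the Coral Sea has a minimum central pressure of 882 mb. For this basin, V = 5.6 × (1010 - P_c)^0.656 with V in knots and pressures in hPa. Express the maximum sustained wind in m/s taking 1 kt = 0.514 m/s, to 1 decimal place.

69.4 m/s

ΔP = 1010 − 882 = 128 mb.
V ≈ 5.6 × 128^0.656 = 5.6 × 24.117 ≈ 135.057 kt.
135.057 × 0.514 ≈ 69.42 m/s → 69.4 m/s.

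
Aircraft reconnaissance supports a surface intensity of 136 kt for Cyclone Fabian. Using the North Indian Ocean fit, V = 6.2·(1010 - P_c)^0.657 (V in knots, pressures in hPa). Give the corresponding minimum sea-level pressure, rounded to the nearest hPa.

ΔP = (V / 6.2)^(1/0.657) = (136/6.2)^1.522.
136/6.2 = 21.935; 21.935^1.522 ≈ 109.98 hPa.
P_c = 1010 − 109.98 = 900.02 ≈ 900 hPa.

900 hPa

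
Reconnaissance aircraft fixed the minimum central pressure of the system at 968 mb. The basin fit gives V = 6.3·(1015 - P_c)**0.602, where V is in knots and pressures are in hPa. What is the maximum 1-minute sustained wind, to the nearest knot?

64 kt

ΔP = 1015 − 968 = 47 mb.
47^0.602 ≈ 10.153.
V ≈ 6.3 × 10.153 ≈ 64.0 kt.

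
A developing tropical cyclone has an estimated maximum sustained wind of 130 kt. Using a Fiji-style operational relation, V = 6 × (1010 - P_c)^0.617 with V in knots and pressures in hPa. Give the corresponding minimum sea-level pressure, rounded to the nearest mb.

ΔP = (V / 6)^(1/0.617) = (130/6)^1.621.
130/6 = 21.667; 21.667^1.621 ≈ 146.21 mb.
P_c = 1010 − 146.21 = 863.79 ≈ 864 mb.

864 mb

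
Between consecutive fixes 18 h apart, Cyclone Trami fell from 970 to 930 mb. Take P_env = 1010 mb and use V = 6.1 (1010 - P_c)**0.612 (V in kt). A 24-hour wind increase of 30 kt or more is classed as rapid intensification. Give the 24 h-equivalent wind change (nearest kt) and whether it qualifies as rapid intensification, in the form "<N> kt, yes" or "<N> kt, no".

V₁: ΔP = 40, V ≈ 6.1 × 40^0.612 ≈ 58.32 kt.
V₂: ΔP = 80, V ≈ 6.1 × 80^0.612 ≈ 89.13 kt.
ΔV over 18 h = 30.81 kt → 24 h equivalent = 30.81 × 24/18 ≈ 41.08 kt.
41 kt ≥ 30 kt ⇒ rapid intensification.

41 kt, yes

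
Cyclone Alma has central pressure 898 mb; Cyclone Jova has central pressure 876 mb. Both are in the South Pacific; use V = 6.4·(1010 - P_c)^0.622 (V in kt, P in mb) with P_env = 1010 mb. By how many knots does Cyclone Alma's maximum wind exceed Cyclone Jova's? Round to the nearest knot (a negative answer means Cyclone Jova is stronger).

Cyclone Alma: ΔP = 112; V ≈ 6.4 × 112^0.622 ≈ 120.45 kt.
Cyclone Jova: ΔP = 134; V ≈ 6.4 × 134^0.622 ≈ 134.66 kt.
Difference ≈ 120.45 − 134.66 = -14.21 → -14 kt.

-14 kt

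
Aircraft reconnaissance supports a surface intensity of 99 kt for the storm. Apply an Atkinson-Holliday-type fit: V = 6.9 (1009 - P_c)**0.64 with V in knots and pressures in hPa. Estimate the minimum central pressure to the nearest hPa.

ΔP = (V / 6.9)^(1/0.64) = (99/6.9)^1.562.
99/6.9 = 14.348; 14.348^1.562 ≈ 64.19 hPa.
P_c = 1009 − 64.19 = 944.81 ≈ 945 hPa.

945 hPa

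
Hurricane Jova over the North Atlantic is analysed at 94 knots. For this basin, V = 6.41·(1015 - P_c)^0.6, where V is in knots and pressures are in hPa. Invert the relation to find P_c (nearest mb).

ΔP = (V / 6.41)^(1/0.6) = (94/6.41)^1.667.
94/6.41 = 14.665; 14.665^1.667 ≈ 87.86 mb.
P_c = 1015 − 87.86 = 927.14 ≈ 927 mb.

927 mb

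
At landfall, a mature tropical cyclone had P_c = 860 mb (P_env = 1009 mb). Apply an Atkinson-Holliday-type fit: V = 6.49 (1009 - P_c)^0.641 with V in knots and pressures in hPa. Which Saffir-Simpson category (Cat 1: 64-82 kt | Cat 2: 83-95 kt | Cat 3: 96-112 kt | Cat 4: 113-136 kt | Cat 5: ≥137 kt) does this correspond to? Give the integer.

ΔP = 1009 − 860 = 149 mb.
V ≈ 6.49 × 149^0.641 = 6.49 × 24.72 ≈ 160 kt.
160 kt falls in the Category 5 band.

5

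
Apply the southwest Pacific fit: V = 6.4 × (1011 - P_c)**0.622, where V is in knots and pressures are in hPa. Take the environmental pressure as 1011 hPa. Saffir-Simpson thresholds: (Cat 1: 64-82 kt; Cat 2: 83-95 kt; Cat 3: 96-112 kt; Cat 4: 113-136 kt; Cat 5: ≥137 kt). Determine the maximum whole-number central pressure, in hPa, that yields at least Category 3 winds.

Category 3 begins at V = 96 kt.
Required ΔP = (96/6.4)^(1/0.622) = 15.000^1.608 ≈ 77.77 hPa.
P_c ≤ 1011 − 77.77 = 933.23, so the highest integer P_c is 933 hPa.

933 hPa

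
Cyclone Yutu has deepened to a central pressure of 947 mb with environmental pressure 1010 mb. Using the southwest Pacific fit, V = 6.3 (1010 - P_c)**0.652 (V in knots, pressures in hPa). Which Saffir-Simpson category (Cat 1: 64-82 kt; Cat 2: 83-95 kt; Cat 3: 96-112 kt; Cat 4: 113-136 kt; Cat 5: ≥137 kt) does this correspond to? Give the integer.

2

ΔP = 1010 − 947 = 63 mb.
V ≈ 6.3 × 63^0.652 = 6.3 × 14.90 ≈ 94 kt.
94 kt falls in the Category 2 band.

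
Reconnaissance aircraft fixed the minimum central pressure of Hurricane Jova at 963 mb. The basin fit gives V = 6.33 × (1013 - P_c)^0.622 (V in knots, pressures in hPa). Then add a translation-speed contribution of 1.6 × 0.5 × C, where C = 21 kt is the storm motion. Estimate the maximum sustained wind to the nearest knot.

ΔP = 1013 − 963 = 50 mb.
50^0.622 ≈ 11.396.
V ≈ 6.33 × 11.396 ≈ 72.1 kt.
Translation term: 1.6 × 0.5 × 21 = 16.8 kt.
Corrected V ≈ 88.9 kt → 89 kt.

89 kt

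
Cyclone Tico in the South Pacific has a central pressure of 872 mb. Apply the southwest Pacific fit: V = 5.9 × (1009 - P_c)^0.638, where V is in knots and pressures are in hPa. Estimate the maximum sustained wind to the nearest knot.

136 kt

ΔP = 1009 − 872 = 137 mb.
137^0.638 ≈ 23.080.
V ≈ 5.9 × 23.080 ≈ 136.2 kt.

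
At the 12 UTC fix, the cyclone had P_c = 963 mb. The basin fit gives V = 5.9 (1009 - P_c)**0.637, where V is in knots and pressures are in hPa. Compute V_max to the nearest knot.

ΔP = 1009 − 963 = 46 mb.
46^0.637 ≈ 11.460.
V ≈ 5.9 × 11.460 ≈ 67.6 kt.

68 kt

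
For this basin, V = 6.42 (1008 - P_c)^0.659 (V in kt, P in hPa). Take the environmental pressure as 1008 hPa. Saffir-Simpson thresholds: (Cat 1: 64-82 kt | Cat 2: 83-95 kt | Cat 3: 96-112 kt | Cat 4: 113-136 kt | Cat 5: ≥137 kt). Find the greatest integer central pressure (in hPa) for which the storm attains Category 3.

947 hPa

Category 3 begins at V = 96 kt.
Required ΔP = (96/6.42)^(1/0.659) = 14.953^1.517 ≈ 60.62 hPa.
P_c ≤ 1008 − 60.62 = 947.38, so the highest integer P_c is 947 hPa.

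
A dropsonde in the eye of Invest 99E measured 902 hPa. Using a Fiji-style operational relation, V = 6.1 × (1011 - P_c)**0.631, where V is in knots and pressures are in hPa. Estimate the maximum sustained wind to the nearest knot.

118 kt

ΔP = 1011 − 902 = 109 hPa.
109^0.631 ≈ 19.303.
V ≈ 6.1 × 19.303 ≈ 117.7 kt.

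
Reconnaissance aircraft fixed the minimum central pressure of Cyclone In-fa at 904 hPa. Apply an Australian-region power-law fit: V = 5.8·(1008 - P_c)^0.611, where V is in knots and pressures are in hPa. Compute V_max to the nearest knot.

99 kt

ΔP = 1008 − 904 = 104 hPa.
104^0.611 ≈ 17.077.
V ≈ 5.8 × 17.077 ≈ 99.0 kt.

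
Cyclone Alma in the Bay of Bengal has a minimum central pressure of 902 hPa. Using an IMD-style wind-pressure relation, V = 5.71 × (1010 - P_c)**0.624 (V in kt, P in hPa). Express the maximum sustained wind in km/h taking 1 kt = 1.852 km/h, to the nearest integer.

ΔP = 1010 − 902 = 108 hPa.
V ≈ 5.71 × 108^0.624 = 5.71 × 18.572 ≈ 106.046 kt.
106.046 × 1.852 ≈ 196.40 km/h → 196 km/h.

196 km/h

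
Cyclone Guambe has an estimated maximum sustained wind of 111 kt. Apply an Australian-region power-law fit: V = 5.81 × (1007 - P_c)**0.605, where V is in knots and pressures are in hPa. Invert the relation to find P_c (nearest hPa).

ΔP = (V / 5.81)^(1/0.605) = (111/5.81)^1.653.
111/5.81 = 19.105; 19.105^1.653 ≈ 131.10 hPa.
P_c = 1007 − 131.10 = 875.90 ≈ 876 hPa.

876 hPa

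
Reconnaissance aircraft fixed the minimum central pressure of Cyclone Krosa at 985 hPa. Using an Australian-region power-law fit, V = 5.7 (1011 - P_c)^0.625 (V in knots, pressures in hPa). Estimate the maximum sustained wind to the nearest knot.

ΔP = 1011 − 985 = 26 hPa.
26^0.625 ≈ 7.662.
V ≈ 5.7 × 7.662 ≈ 43.7 kt.

44 kt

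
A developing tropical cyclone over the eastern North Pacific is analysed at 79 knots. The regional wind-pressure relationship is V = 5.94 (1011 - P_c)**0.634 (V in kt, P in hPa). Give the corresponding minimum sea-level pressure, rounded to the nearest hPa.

ΔP = (V / 5.94)^(1/0.634) = (79/5.94)^1.577.
79/5.94 = 13.300; 13.300^1.577 ≈ 59.24 hPa.
P_c = 1011 − 59.24 = 951.76 ≈ 952 hPa.

952 hPa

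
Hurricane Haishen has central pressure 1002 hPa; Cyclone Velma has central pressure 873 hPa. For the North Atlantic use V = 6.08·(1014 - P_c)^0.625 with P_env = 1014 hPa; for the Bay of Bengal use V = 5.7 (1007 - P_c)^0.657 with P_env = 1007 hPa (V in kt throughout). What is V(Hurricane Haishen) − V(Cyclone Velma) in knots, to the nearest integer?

-114 kt

Hurricane Haishen: ΔP = 12; V ≈ 6.08 × 12^0.625 ≈ 28.73 kt.
Cyclone Velma: ΔP = 134; V ≈ 5.7 × 134^0.657 ≈ 142.36 kt.
Difference ≈ 28.73 − 142.36 = -113.63 → -114 kt.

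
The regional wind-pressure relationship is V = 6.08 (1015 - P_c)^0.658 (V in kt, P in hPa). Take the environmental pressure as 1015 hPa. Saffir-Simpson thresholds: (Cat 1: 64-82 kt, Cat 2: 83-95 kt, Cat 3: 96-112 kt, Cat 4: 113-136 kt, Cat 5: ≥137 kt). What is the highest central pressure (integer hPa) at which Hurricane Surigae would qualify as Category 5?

Category 5 begins at V = 137 kt.
Required ΔP = (137/6.08)^(1/0.658) = 22.533^1.520 ≈ 113.75 hPa.
P_c ≤ 1015 − 113.75 = 901.25, so the highest integer P_c is 901 hPa.

901 hPa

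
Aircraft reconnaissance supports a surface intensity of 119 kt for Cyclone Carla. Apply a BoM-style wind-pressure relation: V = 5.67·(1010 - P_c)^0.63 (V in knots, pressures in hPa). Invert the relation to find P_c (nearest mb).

ΔP = (V / 5.67)^(1/0.63) = (119/5.67)^1.587.
119/5.67 = 20.988; 20.988^1.587 ≈ 125.42 mb.
P_c = 1010 − 125.42 = 884.58 ≈ 885 mb.

885 mb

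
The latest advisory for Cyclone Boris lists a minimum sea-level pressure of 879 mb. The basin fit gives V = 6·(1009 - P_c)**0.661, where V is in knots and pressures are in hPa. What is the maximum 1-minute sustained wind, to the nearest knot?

ΔP = 1009 − 879 = 130 mb.
130^0.661 ≈ 24.964.
V ≈ 6 × 24.964 ≈ 149.8 kt.

150 kt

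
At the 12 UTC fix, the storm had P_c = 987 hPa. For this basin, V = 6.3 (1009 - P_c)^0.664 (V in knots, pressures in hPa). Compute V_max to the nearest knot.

ΔP = 1009 − 987 = 22 hPa.
22^0.664 ≈ 7.787.
V ≈ 6.3 × 7.787 ≈ 49.1 kt.

49 kt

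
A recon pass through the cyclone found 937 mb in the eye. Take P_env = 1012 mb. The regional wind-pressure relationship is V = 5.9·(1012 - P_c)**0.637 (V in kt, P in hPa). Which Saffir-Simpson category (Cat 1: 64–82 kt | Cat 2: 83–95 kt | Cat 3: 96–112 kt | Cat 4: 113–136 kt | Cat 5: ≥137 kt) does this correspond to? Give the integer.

ΔP = 1012 − 937 = 75 mb.
V ≈ 5.9 × 75^0.637 = 5.9 × 15.65 ≈ 92 kt.
92 kt falls in the Category 2 band.

2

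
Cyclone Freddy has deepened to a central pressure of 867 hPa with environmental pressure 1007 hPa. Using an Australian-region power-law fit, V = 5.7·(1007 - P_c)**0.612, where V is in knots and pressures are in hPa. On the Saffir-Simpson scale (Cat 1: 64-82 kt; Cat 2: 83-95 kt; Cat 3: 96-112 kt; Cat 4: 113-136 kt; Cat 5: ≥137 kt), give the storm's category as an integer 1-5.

4

ΔP = 1007 − 867 = 140 hPa.
V ≈ 5.7 × 140^0.612 = 5.7 × 20.58 ≈ 117 kt.
117 kt falls in the Category 4 band.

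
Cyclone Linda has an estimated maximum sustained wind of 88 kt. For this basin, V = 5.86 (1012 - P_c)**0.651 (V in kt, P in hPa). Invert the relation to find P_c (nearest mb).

ΔP = (V / 5.86)^(1/0.651) = (88/5.86)^1.536.
88/5.86 = 15.017; 15.017^1.536 ≈ 64.17 mb.
P_c = 1012 − 64.17 = 947.83 ≈ 948 mb.

948 mb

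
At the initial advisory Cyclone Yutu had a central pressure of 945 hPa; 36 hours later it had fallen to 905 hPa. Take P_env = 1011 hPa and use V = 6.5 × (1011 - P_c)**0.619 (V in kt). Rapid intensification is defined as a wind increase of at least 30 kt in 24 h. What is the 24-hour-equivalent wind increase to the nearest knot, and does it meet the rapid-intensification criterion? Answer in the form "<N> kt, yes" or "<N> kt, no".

20 kt, no

V₁: ΔP = 66, V ≈ 6.5 × 66^0.619 ≈ 86.94 kt.
V₂: ΔP = 106, V ≈ 6.5 × 106^0.619 ≈ 116.57 kt.
ΔV over 36 h = 29.63 kt → 24 h equivalent = 29.63 × 24/36 ≈ 19.75 kt.
20 kt < 30 kt ⇒ not rapid intensification.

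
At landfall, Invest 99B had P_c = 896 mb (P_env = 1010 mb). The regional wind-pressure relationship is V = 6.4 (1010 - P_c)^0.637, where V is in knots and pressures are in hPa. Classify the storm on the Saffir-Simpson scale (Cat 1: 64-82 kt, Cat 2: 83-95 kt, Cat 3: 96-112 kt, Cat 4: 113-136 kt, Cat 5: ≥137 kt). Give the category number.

4

ΔP = 1010 − 896 = 114 mb.
V ≈ 6.4 × 114^0.637 = 6.4 × 20.43 ≈ 131 kt.
131 kt falls in the Category 4 band.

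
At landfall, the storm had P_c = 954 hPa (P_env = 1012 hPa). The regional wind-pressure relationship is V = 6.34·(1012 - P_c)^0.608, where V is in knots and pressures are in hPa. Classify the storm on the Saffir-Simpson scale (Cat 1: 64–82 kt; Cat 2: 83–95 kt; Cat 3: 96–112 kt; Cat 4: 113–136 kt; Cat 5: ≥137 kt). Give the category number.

1

ΔP = 1012 − 954 = 58 hPa.
V ≈ 6.34 × 58^0.608 = 6.34 × 11.81 ≈ 75 kt.
75 kt falls in the Category 1 band.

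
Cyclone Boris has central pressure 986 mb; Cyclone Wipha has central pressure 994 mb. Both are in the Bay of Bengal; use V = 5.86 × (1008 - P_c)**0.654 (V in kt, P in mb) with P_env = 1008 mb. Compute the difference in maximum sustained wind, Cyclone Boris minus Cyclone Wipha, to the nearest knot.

Cyclone Boris: ΔP = 22; V ≈ 5.86 × 22^0.654 ≈ 44.24 kt.
Cyclone Wipha: ΔP = 14; V ≈ 5.86 × 14^0.654 ≈ 32.92 kt.
Difference ≈ 44.24 − 32.92 = 11.32 → 11 kt.

11 kt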